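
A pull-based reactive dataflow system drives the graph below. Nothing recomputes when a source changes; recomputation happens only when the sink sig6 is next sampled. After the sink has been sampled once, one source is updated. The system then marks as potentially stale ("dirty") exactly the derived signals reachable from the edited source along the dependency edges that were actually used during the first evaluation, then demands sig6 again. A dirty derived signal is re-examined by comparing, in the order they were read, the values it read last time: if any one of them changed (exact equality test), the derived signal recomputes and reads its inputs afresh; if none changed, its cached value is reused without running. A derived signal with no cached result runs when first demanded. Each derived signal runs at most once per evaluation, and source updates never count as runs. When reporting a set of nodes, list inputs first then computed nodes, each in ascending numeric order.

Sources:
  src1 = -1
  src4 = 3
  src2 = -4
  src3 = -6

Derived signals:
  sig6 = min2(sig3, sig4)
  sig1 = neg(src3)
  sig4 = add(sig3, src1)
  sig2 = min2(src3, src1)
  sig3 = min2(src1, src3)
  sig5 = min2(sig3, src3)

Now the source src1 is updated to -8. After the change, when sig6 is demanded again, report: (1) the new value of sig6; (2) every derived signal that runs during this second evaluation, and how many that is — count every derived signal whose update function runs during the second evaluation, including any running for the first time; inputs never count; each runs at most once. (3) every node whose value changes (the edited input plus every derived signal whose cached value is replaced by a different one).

First evaluation (everything demanded from the output):
  sig3 = min2(-1, -6) = -6
  sig4 = add(-6, -1) = -7
  sig6 = min2(-6, -7) = -7

Propagation after the edit:
  sig3: runs — src1 -1->-8; result -8.
  sig4: runs — sig3 -6->-8; src1 -1->-8; result -16.
  sig6: runs — sig3 -6->-8; sig4 -7->-16; result -16.

New value of sig6: -16.
Derived signals that run: sig3, sig4, sig6 — 3 in total.
Values that change: src1, sig3, sig4, sig6.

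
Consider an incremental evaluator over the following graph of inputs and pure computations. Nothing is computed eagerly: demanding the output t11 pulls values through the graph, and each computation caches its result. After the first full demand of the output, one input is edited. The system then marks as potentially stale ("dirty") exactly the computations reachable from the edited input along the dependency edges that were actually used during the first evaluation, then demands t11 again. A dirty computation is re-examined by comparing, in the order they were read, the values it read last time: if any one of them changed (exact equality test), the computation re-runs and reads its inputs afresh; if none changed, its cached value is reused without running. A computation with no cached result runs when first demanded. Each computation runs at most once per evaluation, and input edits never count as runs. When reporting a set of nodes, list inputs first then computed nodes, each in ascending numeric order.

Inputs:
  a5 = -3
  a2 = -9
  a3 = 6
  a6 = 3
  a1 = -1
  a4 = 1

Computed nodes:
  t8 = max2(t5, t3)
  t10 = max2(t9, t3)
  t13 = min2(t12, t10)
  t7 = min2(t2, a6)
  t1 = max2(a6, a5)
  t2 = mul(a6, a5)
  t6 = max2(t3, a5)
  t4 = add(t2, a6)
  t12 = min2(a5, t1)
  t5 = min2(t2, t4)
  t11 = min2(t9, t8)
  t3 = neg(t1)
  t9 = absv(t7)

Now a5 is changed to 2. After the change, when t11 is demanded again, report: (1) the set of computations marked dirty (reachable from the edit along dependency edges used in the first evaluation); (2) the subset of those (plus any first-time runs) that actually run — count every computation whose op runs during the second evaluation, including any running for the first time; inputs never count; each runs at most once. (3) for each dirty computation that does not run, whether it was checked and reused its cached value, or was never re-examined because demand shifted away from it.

Dirty set: t1, t2, t3, t4, t5, t7, t8, t9, t11.
Run set: t1, t2, t4, t5, t7, t8, t9, t11 (8 run).
Re-examined without running (cache reused): t3.
The important point: at t3 every value read last time is unchanged, so the dirty flag clears without a run.

Initial pass — values computed on the first demand:
  t1 = max2(3, -3) = 3
  t2 = mul(3, -3) = -9
  t3 = neg(3) = -3
  t4 = add(-9, 3) = -6
  t5 = min2(-9, -6) = -9
  t7 = min2(-9, 3) = -9
  t8 = max2(-9, -3) = -3
  t9 = absv(-9) = 9
  t11 = min2(9, -3) = -3

Second demand — change propagation:
  t1: re-runs because a5 -3->2; new result 3 (unchanged).
  t2: re-runs because a5 -3->2; new result 6.
  t3: re-examined; everything it read last time is the same (t1 unchanged) — cache -3 kept, no run.
  t4: re-runs because t2 -9->6; new result 9.
  t5: re-runs because t2 -9->6; t4 -6->9; new result 6.
  t7: re-runs because t2 -9->6; new result 3.
  t8: re-runs because t5 -9->6; new result 6.
  t9: re-runs because t7 -9->3; new result 3.
  t11: re-runs because t9 9->3; t8 -3->6; new result 3.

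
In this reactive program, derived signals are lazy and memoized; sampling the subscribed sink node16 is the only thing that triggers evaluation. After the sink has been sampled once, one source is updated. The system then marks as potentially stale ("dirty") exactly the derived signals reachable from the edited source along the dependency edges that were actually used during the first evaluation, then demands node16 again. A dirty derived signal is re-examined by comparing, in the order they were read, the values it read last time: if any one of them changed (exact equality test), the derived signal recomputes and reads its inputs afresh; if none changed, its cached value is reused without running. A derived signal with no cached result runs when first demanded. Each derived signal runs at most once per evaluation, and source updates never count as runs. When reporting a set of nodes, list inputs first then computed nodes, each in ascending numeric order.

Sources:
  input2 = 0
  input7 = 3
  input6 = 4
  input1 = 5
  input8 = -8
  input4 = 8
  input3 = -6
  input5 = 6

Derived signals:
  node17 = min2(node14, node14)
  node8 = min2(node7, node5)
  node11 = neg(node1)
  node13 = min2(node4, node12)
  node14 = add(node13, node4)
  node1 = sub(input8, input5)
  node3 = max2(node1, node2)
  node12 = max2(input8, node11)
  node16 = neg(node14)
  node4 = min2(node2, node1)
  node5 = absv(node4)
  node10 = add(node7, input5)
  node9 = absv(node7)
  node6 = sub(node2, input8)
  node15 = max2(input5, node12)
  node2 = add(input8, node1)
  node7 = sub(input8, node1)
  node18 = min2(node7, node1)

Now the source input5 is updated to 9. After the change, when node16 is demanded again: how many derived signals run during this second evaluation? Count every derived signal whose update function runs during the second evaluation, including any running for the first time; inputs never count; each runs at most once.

8 derived signals run: node1, node2, node4, node11, node12, node13, node14, node16.

First demand of the output computes:
  node1 = sub(-8, 6) = -14
  node2 = add(-8, -14) = -22
  node4 = min2(-22, -14) = -22
  node11 = neg(-14) = 14
  node12 = max2(-8, 14) = 14
  node13 = min2(-22, 14) = -22
  node14 = add(-22, -22) = -44
  node16 = neg(-44) = 44

After the edit, cleaning proceeds:
  node1: a read changed (input5 6->9) — executes, giving -17.
  node2: a read changed (node1 -14->-17) — executes, giving -25.
  node4: a read changed (node2 -22->-25; node1 -14->-17) — executes, giving -25.
  node11: a read changed (node1 -14->-17) — executes, giving 17.
  node12: a read changed (node11 14->17) — executes, giving 17.
  node13: a read changed (node4 -22->-25; node12 14->17) — executes, giving -25.
  node14: a read changed (node13 -22->-25; node4 -22->-25) — executes, giving -50.
  node16: a read changed (node14 -44->-50) — executes, giving 50.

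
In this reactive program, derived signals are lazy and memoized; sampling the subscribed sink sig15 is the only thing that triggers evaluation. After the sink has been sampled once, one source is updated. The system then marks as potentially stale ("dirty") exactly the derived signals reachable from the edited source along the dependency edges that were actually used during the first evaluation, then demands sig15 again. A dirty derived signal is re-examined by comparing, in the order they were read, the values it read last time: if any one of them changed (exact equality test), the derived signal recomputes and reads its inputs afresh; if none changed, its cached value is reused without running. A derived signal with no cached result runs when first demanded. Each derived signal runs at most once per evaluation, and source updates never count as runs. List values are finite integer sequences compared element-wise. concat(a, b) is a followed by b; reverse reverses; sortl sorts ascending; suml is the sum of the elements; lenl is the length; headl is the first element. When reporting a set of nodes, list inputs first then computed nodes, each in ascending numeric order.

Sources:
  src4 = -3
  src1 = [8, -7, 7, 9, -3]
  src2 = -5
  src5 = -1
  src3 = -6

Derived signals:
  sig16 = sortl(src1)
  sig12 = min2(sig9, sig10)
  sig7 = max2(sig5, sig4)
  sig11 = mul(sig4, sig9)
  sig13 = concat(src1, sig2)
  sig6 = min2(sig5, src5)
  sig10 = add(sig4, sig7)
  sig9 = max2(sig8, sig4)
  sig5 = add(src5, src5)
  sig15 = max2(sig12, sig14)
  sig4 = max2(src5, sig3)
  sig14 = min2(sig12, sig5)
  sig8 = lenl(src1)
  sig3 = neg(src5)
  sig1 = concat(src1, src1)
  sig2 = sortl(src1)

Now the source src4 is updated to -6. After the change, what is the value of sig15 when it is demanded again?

Demanding sig15 again yields 2.
Note the shortcut — nothing in the graph depends on src4 at all, so no recomputation happens.

First demand of the output computes:
  sig3 = neg(-1) = 1
  sig4 = max2(-1, 1) = 1
  sig5 = add(-1, -1) = -2
  sig7 = max2(-2, 1) = 1
  sig8 = lenl([8, -7, 7, 9, -3]) = 5
  sig9 = max2(5, 1) = 5
  sig10 = add(1, 1) = 2
  sig12 = min2(5, 2) = 2
  sig14 = min2(2, -2) = -2
  sig15 = max2(2, -2) = 2

After the edit, cleaning proceeds:
  no node depends on src4 at all; the second demand re-runs nothing.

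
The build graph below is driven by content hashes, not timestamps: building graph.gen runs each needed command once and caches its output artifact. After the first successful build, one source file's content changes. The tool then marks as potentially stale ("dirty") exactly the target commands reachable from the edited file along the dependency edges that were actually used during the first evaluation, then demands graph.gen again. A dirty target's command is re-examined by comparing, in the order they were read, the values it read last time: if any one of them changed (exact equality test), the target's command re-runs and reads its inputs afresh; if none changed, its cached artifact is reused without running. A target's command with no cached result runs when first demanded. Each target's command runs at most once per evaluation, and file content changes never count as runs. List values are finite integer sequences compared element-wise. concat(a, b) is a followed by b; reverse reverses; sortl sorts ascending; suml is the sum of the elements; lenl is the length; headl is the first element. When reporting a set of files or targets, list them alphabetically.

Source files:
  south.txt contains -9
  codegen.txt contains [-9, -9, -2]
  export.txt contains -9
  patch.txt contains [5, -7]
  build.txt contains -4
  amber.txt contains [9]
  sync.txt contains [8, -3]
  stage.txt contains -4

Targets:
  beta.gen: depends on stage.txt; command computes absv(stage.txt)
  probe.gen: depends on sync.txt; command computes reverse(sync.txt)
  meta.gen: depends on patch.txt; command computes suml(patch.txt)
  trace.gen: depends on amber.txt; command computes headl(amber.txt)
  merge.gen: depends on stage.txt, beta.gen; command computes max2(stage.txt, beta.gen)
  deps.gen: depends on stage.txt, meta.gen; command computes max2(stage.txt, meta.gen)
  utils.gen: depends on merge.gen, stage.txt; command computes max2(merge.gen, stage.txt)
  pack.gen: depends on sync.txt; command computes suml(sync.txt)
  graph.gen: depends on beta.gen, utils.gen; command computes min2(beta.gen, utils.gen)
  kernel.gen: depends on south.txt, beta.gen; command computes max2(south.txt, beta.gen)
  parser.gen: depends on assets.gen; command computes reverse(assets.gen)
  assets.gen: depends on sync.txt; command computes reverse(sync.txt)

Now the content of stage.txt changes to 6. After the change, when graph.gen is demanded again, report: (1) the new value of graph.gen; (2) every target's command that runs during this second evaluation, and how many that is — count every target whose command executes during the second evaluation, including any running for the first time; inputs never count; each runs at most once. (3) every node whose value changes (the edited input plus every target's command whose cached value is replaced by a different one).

Initial pass — values computed on the first demand:
  beta.gen = absv(-4) = 4
  merge.gen = max2(-4, 4) = 4
  utils.gen = max2(4, -4) = 4
  graph.gen = min2(4, 4) = 4

Second demand — change propagation:
  beta.gen: re-runs because stage.txt -4->6; new result 6.
  merge.gen: re-runs because stage.txt -4->6; beta.gen 4->6; new result 6.
  utils.gen: re-runs because merge.gen 4->6; stage.txt -4->6; new result 6.
  graph.gen: re-runs because beta.gen 4->6; utils.gen 4->6; new result 6.

graph.gen now evaluates to 6.
Run set: beta.gen, graph.gen, merge.gen, utils.gen (4 run).
Changed values: beta.gen, graph.gen, merge.gen, stage.txt, utils.gen.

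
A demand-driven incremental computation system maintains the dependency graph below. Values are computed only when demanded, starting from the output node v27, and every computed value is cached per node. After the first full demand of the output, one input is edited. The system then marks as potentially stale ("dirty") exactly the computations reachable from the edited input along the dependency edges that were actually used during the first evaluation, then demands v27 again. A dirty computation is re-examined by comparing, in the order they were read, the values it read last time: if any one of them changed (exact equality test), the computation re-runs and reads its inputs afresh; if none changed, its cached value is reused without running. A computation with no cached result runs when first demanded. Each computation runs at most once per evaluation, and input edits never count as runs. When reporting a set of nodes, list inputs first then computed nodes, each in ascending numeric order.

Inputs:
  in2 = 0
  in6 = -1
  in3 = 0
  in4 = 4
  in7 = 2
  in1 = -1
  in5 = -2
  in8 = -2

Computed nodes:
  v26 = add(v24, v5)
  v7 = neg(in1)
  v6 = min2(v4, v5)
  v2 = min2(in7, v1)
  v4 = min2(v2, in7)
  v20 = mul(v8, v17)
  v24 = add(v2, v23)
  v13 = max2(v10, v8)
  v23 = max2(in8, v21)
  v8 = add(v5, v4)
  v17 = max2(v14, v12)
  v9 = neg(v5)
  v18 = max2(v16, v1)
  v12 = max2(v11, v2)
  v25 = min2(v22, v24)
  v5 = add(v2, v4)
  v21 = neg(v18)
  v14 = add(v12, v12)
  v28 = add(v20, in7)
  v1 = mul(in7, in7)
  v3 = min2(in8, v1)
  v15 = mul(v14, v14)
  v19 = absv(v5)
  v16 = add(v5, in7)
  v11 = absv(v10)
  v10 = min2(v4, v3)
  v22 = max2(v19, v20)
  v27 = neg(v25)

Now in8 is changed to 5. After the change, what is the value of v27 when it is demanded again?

First evaluation (everything demanded from the output):
  v1 = mul(2, 2) = 4
  v2 = min2(2, 4) = 2
  v3 = min2(-2, 4) = -2
  v4 = min2(2, 2) = 2
  v5 = add(2, 2) = 4
  v8 = add(4, 2) = 6
  v10 = min2(2, -2) = -2
  v11 = absv(-2) = 2
  v12 = max2(2, 2) = 2
  v14 = add(2, 2) = 4
  v16 = add(4, 2) = 6
  v17 = max2(4, 2) = 4
  v18 = max2(6, 4) = 6
  v19 = absv(4) = 4
  v20 = mul(6, 4) = 24
  v21 = neg(6) = -6
  v22 = max2(4, 24) = 24
  v23 = max2(-2, -6) = -2
  v24 = add(2, -2) = 0
  v25 = min2(24, 0) = 0
  v27 = neg(0) = 0

Propagation after the edit:
  v3: runs — in8 -2->5; result 4.
  v10: runs — v3 -2->4; result 2.
  v11: runs — v10 -2->2; result 2 (same value as before).
  v12: checked — values it read are unchanged (v11 unchanged, v2 unchanged); reused cached 2 without running.
  v14: checked — values it read are unchanged (v12 unchanged, v12 unchanged); reused cached 4 without running.
  v17: checked — values it read are unchanged (v14 unchanged, v12 unchanged); reused cached 4 without running.
  v20: checked — values it read are unchanged (v8 unchanged, v17 unchanged); reused cached 24 without running.
  v22: checked — values it read are unchanged (v19 unchanged, v20 unchanged); reused cached 24 without running.
  v23: runs — in8 -2->5; result 5.
  v24: runs — v23 -2->5; result 7.
  v25: runs — v24 0->7; result 7.
  v27: runs — v25 0->7; result -7.

Key observation: the cutoff stops propagation at v12 — its inputs' values are unchanged, so it reuses its cache.

New value of v27: -7.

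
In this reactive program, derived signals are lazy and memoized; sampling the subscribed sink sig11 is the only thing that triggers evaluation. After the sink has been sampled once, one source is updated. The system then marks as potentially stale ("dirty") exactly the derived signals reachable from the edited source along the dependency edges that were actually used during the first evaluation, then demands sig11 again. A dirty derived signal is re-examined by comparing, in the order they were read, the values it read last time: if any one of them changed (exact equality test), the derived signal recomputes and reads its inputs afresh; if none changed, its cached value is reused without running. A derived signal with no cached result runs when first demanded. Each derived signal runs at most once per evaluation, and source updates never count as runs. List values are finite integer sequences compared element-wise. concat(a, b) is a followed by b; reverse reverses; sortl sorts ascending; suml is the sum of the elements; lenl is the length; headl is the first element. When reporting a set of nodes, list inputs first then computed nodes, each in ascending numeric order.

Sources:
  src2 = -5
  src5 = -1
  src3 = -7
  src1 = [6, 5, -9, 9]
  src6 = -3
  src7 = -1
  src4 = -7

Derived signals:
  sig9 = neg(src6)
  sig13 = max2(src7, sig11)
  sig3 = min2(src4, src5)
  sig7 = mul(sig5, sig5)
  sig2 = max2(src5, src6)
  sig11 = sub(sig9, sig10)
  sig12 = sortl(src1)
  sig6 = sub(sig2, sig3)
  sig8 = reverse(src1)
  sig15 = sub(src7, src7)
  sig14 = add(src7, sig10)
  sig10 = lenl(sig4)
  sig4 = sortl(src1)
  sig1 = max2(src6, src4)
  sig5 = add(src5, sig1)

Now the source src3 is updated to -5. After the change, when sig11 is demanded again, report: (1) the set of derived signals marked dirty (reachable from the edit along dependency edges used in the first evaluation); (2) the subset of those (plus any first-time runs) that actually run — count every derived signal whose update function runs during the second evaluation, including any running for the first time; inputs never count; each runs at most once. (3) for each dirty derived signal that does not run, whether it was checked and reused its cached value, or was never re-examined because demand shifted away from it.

The edit dirties: none.
0 derived signals run: none.
No dirty derived signal escaped a run.
Note the shortcut — nothing in the graph depends on src3 at all, so no recomputation happens.

First demand of the output computes:
  sig4 = sortl([6, 5, -9, 9]) = [-9, 5, 6, 9]
  sig9 = neg(-3) = 3
  sig10 = lenl([-9, 5, 6, 9]) = 4
  sig11 = sub(3, 4) = -1

After the edit, cleaning proceeds:
  no node depends on src3 at all; the second demand re-runs nothing.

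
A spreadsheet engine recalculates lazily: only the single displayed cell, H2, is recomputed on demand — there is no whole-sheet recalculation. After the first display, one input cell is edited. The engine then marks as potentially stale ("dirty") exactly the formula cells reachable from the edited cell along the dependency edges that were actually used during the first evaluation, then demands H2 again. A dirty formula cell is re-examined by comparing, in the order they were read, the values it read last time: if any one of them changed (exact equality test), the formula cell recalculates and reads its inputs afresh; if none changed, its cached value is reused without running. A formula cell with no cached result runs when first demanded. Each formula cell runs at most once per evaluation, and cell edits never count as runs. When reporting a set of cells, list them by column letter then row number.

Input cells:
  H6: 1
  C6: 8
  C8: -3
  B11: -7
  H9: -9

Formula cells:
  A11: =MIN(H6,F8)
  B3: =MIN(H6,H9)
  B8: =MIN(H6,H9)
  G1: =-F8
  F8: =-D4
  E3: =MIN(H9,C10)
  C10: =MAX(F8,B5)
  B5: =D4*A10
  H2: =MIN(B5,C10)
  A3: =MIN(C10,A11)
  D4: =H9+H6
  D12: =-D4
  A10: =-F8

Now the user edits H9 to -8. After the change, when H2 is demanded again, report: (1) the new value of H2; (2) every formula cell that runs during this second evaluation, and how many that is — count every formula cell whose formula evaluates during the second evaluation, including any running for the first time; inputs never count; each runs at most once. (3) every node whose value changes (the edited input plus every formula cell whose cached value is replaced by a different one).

New value of H2: 49.
Formula cells that run: A10, B5, C10, D4, F8, H2 — 6 in total.
Values that change: A10, B5, C10, D4, F8, H2, H9.

First evaluation (everything demanded from the output):
  D4 = -9 + 1 = -8
  F8 = -(-8) = 8
  A10 = -(8) = -8
  B5 = -8 * -8 = 64
  C10 = MAX(8, 64) = 64
  H2 = MIN(64, 64) = 64

Propagation after the edit:
  D4: runs — H9 -9->-8; result -7.
  F8: runs — D4 -8->-7; result 7.
  A10: runs — F8 8->7; result -7.
  B5: runs — D4 -8->-7; A10 -8->-7; result 49.
  C10: runs — F8 8->7; B5 64->49; result 49.
  H2: runs — B5 64->49; C10 64->49; result 49.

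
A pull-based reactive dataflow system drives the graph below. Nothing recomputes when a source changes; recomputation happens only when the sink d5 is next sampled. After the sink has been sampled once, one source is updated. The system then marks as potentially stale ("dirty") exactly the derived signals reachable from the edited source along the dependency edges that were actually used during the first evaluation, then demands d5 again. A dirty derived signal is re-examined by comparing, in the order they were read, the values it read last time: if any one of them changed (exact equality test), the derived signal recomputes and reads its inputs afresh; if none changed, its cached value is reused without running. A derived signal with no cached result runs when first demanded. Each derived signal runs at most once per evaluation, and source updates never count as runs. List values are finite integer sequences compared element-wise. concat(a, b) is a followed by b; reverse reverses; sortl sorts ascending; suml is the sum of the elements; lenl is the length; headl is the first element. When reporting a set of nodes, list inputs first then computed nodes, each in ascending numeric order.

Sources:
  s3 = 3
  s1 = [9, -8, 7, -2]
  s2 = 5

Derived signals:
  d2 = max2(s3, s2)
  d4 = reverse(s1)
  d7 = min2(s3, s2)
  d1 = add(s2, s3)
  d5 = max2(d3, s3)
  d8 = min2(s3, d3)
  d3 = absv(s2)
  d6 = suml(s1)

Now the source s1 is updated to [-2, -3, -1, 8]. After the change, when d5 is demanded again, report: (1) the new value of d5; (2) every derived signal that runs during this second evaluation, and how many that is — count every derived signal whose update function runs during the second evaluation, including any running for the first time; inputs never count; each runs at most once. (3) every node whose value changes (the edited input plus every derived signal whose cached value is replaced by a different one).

First evaluation (everything demanded from the output):
  d3 = absv(5) = 5
  d5 = max2(5, 3) = 5

Propagation after the edit:
  s1 feeds no computation that the output demands — nothing is marked dirty and nothing runs.

Key observation: s1 is never demanded by the output, so the edit triggers no recomputation at all.

New value of d5: 5.
Derived signals that run: none — 0 in total.
Values that change: s1.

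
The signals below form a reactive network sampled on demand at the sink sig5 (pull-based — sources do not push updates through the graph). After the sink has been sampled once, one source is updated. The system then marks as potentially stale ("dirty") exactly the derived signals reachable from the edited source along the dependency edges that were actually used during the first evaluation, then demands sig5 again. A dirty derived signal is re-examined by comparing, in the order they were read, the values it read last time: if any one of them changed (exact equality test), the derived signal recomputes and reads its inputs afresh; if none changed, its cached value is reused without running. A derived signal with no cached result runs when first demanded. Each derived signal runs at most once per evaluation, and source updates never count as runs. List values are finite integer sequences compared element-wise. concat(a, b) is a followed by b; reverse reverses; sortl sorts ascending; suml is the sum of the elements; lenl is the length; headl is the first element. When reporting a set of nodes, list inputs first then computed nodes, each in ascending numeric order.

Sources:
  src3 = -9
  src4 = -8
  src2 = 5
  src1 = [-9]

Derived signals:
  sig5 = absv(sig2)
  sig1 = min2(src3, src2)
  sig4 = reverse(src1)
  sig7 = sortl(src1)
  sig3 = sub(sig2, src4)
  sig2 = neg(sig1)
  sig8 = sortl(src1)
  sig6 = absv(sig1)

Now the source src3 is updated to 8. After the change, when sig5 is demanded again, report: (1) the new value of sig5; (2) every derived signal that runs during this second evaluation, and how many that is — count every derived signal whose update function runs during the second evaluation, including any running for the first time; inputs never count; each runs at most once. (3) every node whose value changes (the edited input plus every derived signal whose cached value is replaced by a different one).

sig5 now evaluates to 5.
Run set: sig1, sig2, sig5 (3 run).
Changed values: src3, sig1, sig2, sig5.

Initial pass — values computed on the first demand:
  sig1 = min2(-9, 5) = -9
  sig2 = neg(-9) = 9
  sig5 = absv(9) = 9

Second demand — change propagation:
  sig1: re-runs because src3 -9->8; new result 5.
  sig2: re-runs because sig1 -9->5; new result -5.
  sig5: re-runs because sig2 9->-5; new result 5.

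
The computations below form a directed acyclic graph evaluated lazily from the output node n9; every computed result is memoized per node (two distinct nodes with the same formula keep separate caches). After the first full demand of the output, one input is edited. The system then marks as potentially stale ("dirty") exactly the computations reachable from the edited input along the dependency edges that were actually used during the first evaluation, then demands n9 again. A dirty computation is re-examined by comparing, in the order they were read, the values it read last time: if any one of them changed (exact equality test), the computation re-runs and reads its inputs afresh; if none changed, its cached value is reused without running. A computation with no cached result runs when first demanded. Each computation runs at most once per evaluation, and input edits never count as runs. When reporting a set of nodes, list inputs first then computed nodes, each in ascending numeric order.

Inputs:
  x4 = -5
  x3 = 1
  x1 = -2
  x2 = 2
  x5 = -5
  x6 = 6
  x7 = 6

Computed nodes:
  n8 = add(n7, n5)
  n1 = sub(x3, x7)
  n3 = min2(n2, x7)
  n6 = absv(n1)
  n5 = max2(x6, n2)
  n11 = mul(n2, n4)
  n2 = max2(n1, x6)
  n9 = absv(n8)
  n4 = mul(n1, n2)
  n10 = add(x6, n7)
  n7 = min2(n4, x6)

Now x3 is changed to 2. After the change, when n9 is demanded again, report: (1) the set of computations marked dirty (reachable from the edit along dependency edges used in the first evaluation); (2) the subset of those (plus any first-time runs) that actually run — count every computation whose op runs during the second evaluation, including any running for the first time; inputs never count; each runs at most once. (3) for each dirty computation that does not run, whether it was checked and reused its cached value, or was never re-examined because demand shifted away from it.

The edit dirties: n1, n2, n4, n5, n7, n8, n9.
6 computations run: n1, n2, n4, n7, n8, n9.
Cache hits after checking: n5.
Note where the cutoff bites: n5 is checked, finds nothing changed, and keeps its cache.

First demand of the output computes:
  n1 = sub(1, 6) = -5
  n2 = max2(-5, 6) = 6
  n4 = mul(-5, 6) = -30
  n5 = max2(6, 6) = 6
  n7 = min2(-30, 6) = -30
  n8 = add(-30, 6) = -24
  n9 = absv(-24) = 24

After the edit, cleaning proceeds:
  n1: a read changed (x3 1->2) — executes, giving -4.
  n2: a read changed (n1 -5->-4) — executes, giving 6 — identical to its old value.
  n4: a read changed (n1 -5->-4) — executes, giving -24.
  n5: dirty, but its reads are unchanged (x6 unchanged, n2 unchanged); cached 6 stands.
  n7: a read changed (n4 -30->-24) — executes, giving -24.
  n8: a read changed (n7 -30->-24) — executes, giving -18.
  n9: a read changed (n8 -24->-18) — executes, giving 18.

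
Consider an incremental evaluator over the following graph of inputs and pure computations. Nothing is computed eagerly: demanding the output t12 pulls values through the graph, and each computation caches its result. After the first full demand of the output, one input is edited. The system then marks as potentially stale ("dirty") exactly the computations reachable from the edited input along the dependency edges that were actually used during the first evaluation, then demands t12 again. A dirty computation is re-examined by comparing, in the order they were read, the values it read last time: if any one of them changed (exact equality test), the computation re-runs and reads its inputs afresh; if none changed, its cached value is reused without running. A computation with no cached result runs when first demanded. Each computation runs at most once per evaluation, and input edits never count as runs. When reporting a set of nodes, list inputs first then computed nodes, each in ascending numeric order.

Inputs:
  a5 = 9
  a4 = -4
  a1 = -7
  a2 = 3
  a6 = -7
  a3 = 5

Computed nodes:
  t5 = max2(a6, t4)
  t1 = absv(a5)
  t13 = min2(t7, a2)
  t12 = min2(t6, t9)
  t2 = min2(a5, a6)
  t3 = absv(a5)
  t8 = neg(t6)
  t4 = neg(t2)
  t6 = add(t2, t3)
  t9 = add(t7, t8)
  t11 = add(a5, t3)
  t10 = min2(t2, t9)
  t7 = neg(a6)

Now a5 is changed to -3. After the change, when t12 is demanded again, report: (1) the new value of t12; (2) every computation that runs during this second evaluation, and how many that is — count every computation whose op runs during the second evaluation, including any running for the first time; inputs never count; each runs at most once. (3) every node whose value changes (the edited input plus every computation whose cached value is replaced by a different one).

t12 now evaluates to -4.
Run set: t2, t3, t6, t8, t9, t12 (6 run).
Changed values: a5, t3, t6, t8, t9, t12.

Initial pass — values computed on the first demand:
  t2 = min2(9, -7) = -7
  t3 = absv(9) = 9
  t6 = add(-7, 9) = 2
  t7 = neg(-7) = 7
  t8 = neg(2) = -2
  t9 = add(7, -2) = 5
  t12 = min2(2, 5) = 2

Second demand — change propagation:
  t2: re-runs because a5 9->-3; new result -7 (unchanged).
  t3: re-runs because a5 9->-3; new result 3.
  t6: re-runs because t3 9->3; new result -4.
  t8: re-runs because t6 2->-4; new result 4.
  t9: re-runs because t8 -2->4; new result 11.
  t12: re-runs because t6 2->-4; t9 5->11; new result -4.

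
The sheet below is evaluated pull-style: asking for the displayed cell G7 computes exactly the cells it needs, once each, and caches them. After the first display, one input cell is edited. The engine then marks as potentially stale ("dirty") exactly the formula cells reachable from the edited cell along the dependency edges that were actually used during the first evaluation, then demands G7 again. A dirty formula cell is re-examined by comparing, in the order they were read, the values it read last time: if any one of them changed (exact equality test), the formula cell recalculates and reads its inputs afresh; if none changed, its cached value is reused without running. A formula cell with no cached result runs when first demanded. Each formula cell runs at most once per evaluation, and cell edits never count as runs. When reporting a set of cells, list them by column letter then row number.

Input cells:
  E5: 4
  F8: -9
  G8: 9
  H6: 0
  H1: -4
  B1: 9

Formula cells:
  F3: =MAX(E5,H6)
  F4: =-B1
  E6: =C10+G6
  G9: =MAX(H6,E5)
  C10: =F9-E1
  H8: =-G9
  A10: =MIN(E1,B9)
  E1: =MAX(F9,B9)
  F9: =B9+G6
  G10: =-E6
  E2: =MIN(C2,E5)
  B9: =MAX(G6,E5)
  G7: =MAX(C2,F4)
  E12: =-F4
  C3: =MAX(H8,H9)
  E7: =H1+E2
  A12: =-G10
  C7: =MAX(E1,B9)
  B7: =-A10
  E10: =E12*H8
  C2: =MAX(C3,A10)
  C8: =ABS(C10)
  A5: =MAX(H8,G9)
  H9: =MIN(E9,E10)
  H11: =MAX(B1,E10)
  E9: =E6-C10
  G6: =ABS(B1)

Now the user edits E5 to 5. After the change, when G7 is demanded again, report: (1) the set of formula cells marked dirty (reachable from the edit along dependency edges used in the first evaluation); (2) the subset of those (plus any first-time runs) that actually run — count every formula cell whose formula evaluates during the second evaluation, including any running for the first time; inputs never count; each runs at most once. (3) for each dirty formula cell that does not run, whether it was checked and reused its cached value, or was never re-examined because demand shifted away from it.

The edit dirties: A10, B9, C2, C3, C10, E1, E6, E9, E10, F9, G7, G9, H8, H9.
7 formula cells run: B9, C2, C3, E10, G9, H8, H9.
Cache hits after checking: A10, C10, E1, E6, E9, F9, G7.
Note where the cutoff bites: F9 is checked, finds nothing changed, and keeps its cache.

First demand of the output computes:
  F4 = -(9) = -9
  E12 = -(-9) = 9
  G6 = ABS(9) = 9
  B9 = MAX(9, 4) = 9
  F9 = 9 + 9 = 18
  E1 = MAX(18, 9) = 18
  A10 = MIN(18, 9) = 9
  C10 = 18 - 18 = 0
  E6 = 0 + 9 = 9
  E9 = 9 - 0 = 9
  G9 = MAX(0, 4) = 4
  H8 = -(4) = -4
  E10 = 9 * -4 = -36
  H9 = MIN(9, -36) = -36
  C3 = MAX(-4, -36) = -4
  C2 = MAX(-4, 9) = 9
  G7 = MAX(9, -9) = 9

After the edit, cleaning proceeds:
  B9: a read changed (E5 4->5) — executes, giving 9 — identical to its old value.
  F9: dirty, but its reads are unchanged (B9 unchanged, G6 unchanged); cached 18 stands.
  E1: dirty, but its reads are unchanged (F9 unchanged, B9 unchanged); cached 18 stands.
  A10: dirty, but its reads are unchanged (E1 unchanged, B9 unchanged); cached 9 stands.
  C10: dirty, but its reads are unchanged (F9 unchanged, E1 unchanged); cached 0 stands.
  E6: dirty, but its reads are unchanged (C10 unchanged, G6 unchanged); cached 9 stands.
  E9: dirty, but its reads are unchanged (E6 unchanged, C10 unchanged); cached 9 stands.
  G9: a read changed (E5 4->5) — executes, giving 5.
  H8: a read changed (G9 4->5) — executes, giving -5.
  E10: a read changed (H8 -4->-5) — executes, giving -45.
  H9: a read changed (E10 -36->-45) — executes, giving -45.
  C3: a read changed (H8 -4->-5; H9 -36->-45) — executes, giving -5.
  C2: a read changed (C3 -4->-5) — executes, giving 9 — identical to its old value.
  G7: dirty, but its reads are unchanged (C2 unchanged, F4 unchanged); cached 9 stands.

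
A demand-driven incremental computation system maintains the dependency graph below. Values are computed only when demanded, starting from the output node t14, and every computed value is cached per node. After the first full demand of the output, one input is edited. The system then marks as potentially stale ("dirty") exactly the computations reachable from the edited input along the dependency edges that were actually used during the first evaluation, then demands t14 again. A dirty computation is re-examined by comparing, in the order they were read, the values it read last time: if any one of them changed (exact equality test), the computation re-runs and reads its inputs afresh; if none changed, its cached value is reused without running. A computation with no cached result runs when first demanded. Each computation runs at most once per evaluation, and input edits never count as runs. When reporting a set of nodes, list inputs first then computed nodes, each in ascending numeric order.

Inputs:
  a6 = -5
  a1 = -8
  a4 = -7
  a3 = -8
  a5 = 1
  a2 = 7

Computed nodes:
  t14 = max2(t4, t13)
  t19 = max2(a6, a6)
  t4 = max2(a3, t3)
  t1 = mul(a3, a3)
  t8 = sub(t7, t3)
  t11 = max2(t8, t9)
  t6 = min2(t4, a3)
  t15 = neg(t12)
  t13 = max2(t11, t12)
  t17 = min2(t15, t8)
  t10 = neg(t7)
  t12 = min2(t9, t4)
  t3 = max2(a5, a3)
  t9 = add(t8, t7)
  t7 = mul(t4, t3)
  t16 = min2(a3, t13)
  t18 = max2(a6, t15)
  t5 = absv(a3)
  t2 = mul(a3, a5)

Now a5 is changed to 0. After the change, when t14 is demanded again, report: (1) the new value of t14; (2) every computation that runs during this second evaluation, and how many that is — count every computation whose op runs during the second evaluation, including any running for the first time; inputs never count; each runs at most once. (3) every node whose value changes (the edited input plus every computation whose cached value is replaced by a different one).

First evaluation (everything demanded from the output):
  t3 = max2(1, -8) = 1
  t4 = max2(-8, 1) = 1
  t7 = mul(1, 1) = 1
  t8 = sub(1, 1) = 0
  t9 = add(0, 1) = 1
  t11 = max2(0, 1) = 1
  t12 = min2(1, 1) = 1
  t13 = max2(1, 1) = 1
  t14 = max2(1, 1) = 1

Propagation after the edit:
  t3: runs — a5 1->0; result 0.
  t4: runs — t3 1->0; result 0.
  t7: runs — t4 1->0; t3 1->0; result 0.
  t8: runs — t7 1->0; t3 1->0; result 0 (same value as before).
  t9: runs — t7 1->0; result 0.
  t11: runs — t9 1->0; result 0.
  t12: runs — t9 1->0; t4 1->0; result 0.
  t13: runs — t11 1->0; t12 1->0; result 0.
  t14: runs — t4 1->0; t13 1->0; result 0.

New value of t14: 0.
Computations that run: t3, t4, t7, t8, t9, t11, t12, t13, t14 — 9 in total.
Values that change: a5, t3, t4, t7, t9, t11, t12, t13, t14.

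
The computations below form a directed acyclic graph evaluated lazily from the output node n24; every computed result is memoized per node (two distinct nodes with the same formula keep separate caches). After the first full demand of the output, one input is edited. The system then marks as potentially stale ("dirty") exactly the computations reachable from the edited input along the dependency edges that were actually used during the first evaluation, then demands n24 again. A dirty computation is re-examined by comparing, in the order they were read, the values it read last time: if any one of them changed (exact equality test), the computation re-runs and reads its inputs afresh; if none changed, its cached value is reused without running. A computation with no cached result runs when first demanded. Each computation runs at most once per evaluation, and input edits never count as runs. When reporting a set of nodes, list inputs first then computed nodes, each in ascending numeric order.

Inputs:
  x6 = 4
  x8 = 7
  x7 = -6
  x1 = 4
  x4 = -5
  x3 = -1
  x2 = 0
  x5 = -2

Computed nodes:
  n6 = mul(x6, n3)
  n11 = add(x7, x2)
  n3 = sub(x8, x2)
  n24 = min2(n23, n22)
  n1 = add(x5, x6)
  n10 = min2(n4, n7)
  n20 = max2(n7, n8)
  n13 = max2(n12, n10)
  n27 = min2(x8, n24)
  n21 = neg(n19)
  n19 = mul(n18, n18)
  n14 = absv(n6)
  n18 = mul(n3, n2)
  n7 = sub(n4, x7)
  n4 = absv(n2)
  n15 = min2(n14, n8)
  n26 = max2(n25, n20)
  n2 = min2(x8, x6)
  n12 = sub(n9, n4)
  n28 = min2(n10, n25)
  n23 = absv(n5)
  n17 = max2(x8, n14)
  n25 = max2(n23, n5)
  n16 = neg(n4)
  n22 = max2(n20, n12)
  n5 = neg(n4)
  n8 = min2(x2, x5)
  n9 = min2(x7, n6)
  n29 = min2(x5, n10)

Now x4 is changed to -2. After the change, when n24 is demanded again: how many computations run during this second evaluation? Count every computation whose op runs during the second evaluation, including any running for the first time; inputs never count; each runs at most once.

First demand of the output computes:
  n2 = min2(7, 4) = 4
  n3 = sub(7, 0) = 7
  n4 = absv(4) = 4
  n5 = neg(4) = -4
  n6 = mul(4, 7) = 28
  n7 = sub(4, -6) = 10
  n8 = min2(0, -2) = -2
  n9 = min2(-6, 28) = -6
  n12 = sub(-6, 4) = -10
  n20 = max2(10, -2) = 10
  n22 = max2(10, -10) = 10
  n23 = absv(-4) = 4
  n24 = min2(4, 10) = 4

After the edit, cleaning proceeds:
  no node depends on x4 at all; the second demand re-runs nothing.

Note the shortcut — nothing in the graph depends on x4 at all, so no recomputation happens.

0 computations run: none.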